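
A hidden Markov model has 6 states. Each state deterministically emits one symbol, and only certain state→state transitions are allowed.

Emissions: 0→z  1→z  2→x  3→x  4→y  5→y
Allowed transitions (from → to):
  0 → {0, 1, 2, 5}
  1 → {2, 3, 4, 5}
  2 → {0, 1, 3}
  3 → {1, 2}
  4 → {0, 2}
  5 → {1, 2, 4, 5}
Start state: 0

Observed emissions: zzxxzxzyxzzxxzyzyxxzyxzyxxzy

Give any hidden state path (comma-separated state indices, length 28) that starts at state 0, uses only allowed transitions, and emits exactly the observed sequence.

  [0] z  {0,1}  => 0  start
  [1] z  {0,1}  => 0  0->0 ok
  [2] x  {2,3}  => 2  0->2 ok
  [3] x  {2,3}  => 3  2->3 ok
  [4] z  {0,1}  => 1  3->1 ok
  [5] x  {2,3}  => 3  1->3 ok
  [6] z  {0,1}  => 1  3->1 ok
  [7] y  {4,5}  => 5  1->5 ok
  [8] x  {2,3}  => 2  5->2 ok
  [9] z  {0,1}  => 0  2->0 ok
  [10] z  {0,1}  => 1  0->1 ok
  [11] x  {2,3}  => 2  1->2 ok
  [12] x  {2,3}  => 3  2->3 ok
  [13] z  {0,1}  => 1  3->1 ok
  [14] y  {4,5}  => 4  1->4 ok
  [15] z  {0,1}  => 0  4->0 ok
  [16] y  {4,5}  => 5  0->5 ok
  [17] x  {2,3}  => 2  5->2 ok
  [18] x  {2,3}  => 3  2->3 ok
  [19] z  {0,1}  => 1  3->1 ok
  [20] y  {4,5}  => 4  1->4 ok
  [21] x  {2,3}  => 2  4->2 ok
  [22] z  {0,1}  => 0  2->0 ok
  [23] y  {4,5}  => 5  0->5 ok
  [24] x  {2,3}  => 2  5->2 ok
  [25] x  {2,3}  => 3  2->3 ok
  [26] z  {0,1}  => 1  3->1 ok
  [27] y  {4,5}  => 4  1->4 ok

0,0,2,3,1,3,1,5,2,0,1,2,3,1,4,0,5,2,3,1,4,2,0,5,2,3,1,4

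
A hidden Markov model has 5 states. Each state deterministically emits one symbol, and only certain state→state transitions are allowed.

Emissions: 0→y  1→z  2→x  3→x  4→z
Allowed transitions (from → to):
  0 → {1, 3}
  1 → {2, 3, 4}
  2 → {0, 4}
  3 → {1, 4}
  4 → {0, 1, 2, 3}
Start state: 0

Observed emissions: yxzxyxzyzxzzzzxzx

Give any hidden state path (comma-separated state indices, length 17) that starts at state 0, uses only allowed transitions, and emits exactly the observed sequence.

  0: obs=y cand={0} pick 0 [start]
  1: obs=x cand={2,3} pick 3 [0->3 ok]
  2: obs=z cand={1,4} pick 1 [3->1 ok]
  3: obs=x cand={2,3} pick 2 [1->2 ok]
  4: obs=y cand={0} pick 0 [2->0 ok]
  5: obs=x cand={2,3} pick 3 [0->3 ok]
  6: obs=z cand={1,4} pick 4 [3->4 ok]
  7: obs=y cand={0} pick 0 [4->0 ok]
  8: obs=z cand={1,4} pick 1 [0->1 ok]
  9: obs=x cand={2,3} pick 3 [1->3 ok]
  10: obs=z cand={1,4} pick 4 [3->4 ok]
  11: obs=z cand={1,4} pick 1 [4->1 ok]
  12: obs=z cand={1,4} pick 4 [1->4 ok]
  13: obs=z cand={1,4} pick 1 [4->1 ok]
  14: obs=x cand={2,3} pick 2 [1->2 ok]
  15: obs=z cand={1,4} pick 4 [2->4 ok]
  16: obs=x cand={2,3} pick 2 [4->2 ok]

0,3,1,2,0,3,4,0,1,3,4,1,4,1,2,4,2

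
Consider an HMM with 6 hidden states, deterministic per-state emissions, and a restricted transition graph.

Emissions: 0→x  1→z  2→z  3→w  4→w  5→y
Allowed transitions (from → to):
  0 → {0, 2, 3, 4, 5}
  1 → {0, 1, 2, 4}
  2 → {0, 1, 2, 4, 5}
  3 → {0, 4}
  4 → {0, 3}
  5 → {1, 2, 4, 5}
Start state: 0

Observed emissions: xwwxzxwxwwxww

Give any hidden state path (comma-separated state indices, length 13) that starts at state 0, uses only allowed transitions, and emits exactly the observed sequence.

0,4,3,0,2,0,4,0,4,3,0,4,3

  0: obs=x cand={0} pick 0 [start]
  1: obs=w cand={3,4} pick 4 [0->4 ok]
  2: obs=w cand={3,4} pick 3 [4->3 ok]
  3: obs=x cand={0} pick 0 [3->0 ok]
  4: obs=z cand={1,2} pick 2 [0->2 ok]
  5: obs=x cand={0} pick 0 [2->0 ok]
  6: obs=w cand={3,4} pick 4 [0->4 ok]
  7: obs=x cand={0} pick 0 [4->0 ok]
  8: obs=w cand={3,4} pick 4 [0->4 ok]
  9: obs=w cand={3,4} pick 3 [4->3 ok]
  10: obs=x cand={0} pick 0 [3->0 ok]
  11: obs=w cand={3,4} pick 4 [0->4 ok]
  12: obs=w cand={3,4} pick 3 [4->3 ok]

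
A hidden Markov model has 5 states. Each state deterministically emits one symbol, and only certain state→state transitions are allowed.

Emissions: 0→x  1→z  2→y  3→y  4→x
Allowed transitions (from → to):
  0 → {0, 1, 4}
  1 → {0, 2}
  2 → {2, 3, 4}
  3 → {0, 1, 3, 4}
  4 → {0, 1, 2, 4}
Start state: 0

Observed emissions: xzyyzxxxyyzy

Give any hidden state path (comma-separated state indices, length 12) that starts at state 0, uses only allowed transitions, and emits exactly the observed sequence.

  0: obs=x cand={0,4} pick 0 [start]
  1: obs=z cand={1} pick 1 [0->1 ok]
  2: obs=y cand={2,3} pick 2 [1->2 ok]
  3: obs=y cand={2,3} pick 3 [2->3 ok]
  4: obs=z cand={1} pick 1 [3->1 ok]
  5: obs=x cand={0,4} pick 0 [1->0 ok]
  6: obs=x cand={0,4} pick 0 [0->0 ok]
  7: obs=x cand={0,4} pick 4 [0->4 ok]
  8: obs=y cand={2,3} pick 2 [4->2 ok]
  9: obs=y cand={2,3} pick 3 [2->3 ok]
  10: obs=z cand={1} pick 1 [3->1 ok]
  11: obs=y cand={2,3} pick 2 [1->2 ok]

0,1,2,3,1,0,0,4,2,3,1,2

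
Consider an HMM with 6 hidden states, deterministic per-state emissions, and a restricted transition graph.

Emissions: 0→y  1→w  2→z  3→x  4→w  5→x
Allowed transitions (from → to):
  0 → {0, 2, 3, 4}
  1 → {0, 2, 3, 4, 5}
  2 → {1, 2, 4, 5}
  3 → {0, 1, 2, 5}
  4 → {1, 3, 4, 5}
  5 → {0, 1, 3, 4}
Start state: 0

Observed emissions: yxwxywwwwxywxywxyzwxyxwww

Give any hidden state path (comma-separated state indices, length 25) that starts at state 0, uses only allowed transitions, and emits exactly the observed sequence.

  [0] y  {0}  => 0  start
  [1] x  {3,5}  => 3  0->3 ok
  [2] w  {1,4}  => 1  3->1 ok
  [3] x  {3,5}  => 5  1->5 ok
  [4] y  {0}  => 0  5->0 ok
  [5] w  {1,4}  => 4  0->4 ok
  [6] w  {1,4}  => 4  4->4 ok
  [7] w  {1,4}  => 1  4->1 ok
  [8] w  {1,4}  => 4  1->4 ok
  [9] x  {3,5}  => 5  4->5 ok
  [10] y  {0}  => 0  5->0 ok
  [11] w  {1,4}  => 4  0->4 ok
  [12] x  {3,5}  => 3  4->3 ok
  [13] y  {0}  => 0  3->0 ok
  [14] w  {1,4}  => 4  0->4 ok
  [15] x  {3,5}  => 5  4->5 ok
  [16] y  {0}  => 0  5->0 ok
  [17] z  {2}  => 2  0->2 ok
  [18] w  {1,4}  => 4  2->4 ok
  [19] x  {3,5}  => 5  4->5 ok
  [20] y  {0}  => 0  5->0 ok
  [21] x  {3,5}  => 3  0->3 ok
  [22] w  {1,4}  => 1  3->1 ok
  [23] w  {1,4}  => 4  1->4 ok
  [24] w  {1,4}  => 4  4->4 ok

0,3,1,5,0,4,4,1,4,5,0,4,3,0,4,5,0,2,4,5,0,3,1,4,4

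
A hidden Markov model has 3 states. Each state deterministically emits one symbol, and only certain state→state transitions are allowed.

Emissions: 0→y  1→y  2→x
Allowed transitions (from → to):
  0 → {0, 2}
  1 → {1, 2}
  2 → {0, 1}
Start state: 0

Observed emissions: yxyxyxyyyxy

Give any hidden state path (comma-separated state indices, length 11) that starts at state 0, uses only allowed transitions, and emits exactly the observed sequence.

  [0] y  {0,1}  => 0  start
  [1] x  {2}  => 2  0->2 ok
  [2] y  {0,1}  => 0  2->0 ok
  [3] x  {2}  => 2  0->2 ok
  [4] y  {0,1}  => 0  2->0 ok
  [5] x  {2}  => 2  0->2 ok
  [6] y  {0,1}  => 1  2->1 ok
  [7] y  {0,1}  => 1  1->1 ok
  [8] y  {0,1}  => 1  1->1 ok
  [9] x  {2}  => 2  1->2 ok
  [10] y  {0,1}  => 0  2->0 ok

0,2,0,2,0,2,1,1,1,2,0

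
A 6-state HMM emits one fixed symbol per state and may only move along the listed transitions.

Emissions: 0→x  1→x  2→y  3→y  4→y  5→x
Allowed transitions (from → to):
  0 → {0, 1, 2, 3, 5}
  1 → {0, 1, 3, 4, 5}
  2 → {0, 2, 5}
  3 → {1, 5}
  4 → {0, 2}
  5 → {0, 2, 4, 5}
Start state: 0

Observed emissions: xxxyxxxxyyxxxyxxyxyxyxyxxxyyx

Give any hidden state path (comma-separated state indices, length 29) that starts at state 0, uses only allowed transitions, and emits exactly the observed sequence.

  [0] x  {0,1,5}  => 0  start
  [1] x  {0,1,5}  => 5  0->5 ok
  [2] x  {0,1,5}  => 0  5->0 ok
  [3] y  {2,3,4}  => 3  0->3 ok
  [4] x  {0,1,5}  => 1  3->1 ok
  [5] x  {0,1,5}  => 1  1->1 ok
  [6] x  {0,1,5}  => 1  1->1 ok
  [7] x  {0,1,5}  => 1  1->1 ok
  [8] y  {2,3,4}  => 4  1->4 ok
  [9] y  {2,3,4}  => 2  4->2 ok
  [10] x  {0,1,5}  => 0  2->0 ok
  [11] x  {0,1,5}  => 5  0->5 ok
  [12] x  {0,1,5}  => 0  5->0 ok
  [13] y  {2,3,4}  => 2  0->2 ok
  [14] x  {0,1,5}  => 0  2->0 ok
  [15] x  {0,1,5}  => 1  0->1 ok
  [16] y  {2,3,4}  => 3  1->3 ok
  [17] x  {0,1,5}  => 1  3->1 ok
  [18] y  {2,3,4}  => 3  1->3 ok
  [19] x  {0,1,5}  => 5  3->5 ok
  [20] y  {2,3,4}  => 2  5->2 ok
  [21] x  {0,1,5}  => 0  2->0 ok
  [22] y  {2,3,4}  => 2  0->2 ok
  [23] x  {0,1,5}  => 0  2->0 ok
  [24] x  {0,1,5}  => 5  0->5 ok
  [25] x  {0,1,5}  => 5  5->5 ok
  [26] y  {2,3,4}  => 2  5->2 ok
  [27] y  {2,3,4}  => 2  2->2 ok
  [28] x  {0,1,5}  => 0  2->0 ok

0,5,0,3,1,1,1,1,4,2,0,5,0,2,0,1,3,1,3,5,2,0,2,0,5,5,2,2,0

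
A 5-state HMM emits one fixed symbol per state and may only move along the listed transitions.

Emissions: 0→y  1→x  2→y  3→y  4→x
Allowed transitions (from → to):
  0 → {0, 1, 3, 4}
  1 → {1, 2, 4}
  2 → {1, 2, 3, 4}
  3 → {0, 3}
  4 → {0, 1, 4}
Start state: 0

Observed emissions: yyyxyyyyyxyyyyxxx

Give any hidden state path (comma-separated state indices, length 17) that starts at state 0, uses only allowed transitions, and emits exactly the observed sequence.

0,3,0,4,0,3,3,3,0,1,2,2,3,0,1,4,4

  0: obs=y cand={0,2,3} pick 0 [start]
  1: obs=y cand={0,2,3} pick 3 [0->3 ok]
  2: obs=y cand={0,2,3} pick 0 [3->0 ok]
  3: obs=x cand={1,4} pick 4 [0->4 ok]
  4: obs=y cand={0,2,3} pick 0 [4->0 ok]
  5: obs=y cand={0,2,3} pick 3 [0->3 ok]
  6: obs=y cand={0,2,3} pick 3 [3->3 ok]
  7: obs=y cand={0,2,3} pick 3 [3->3 ok]
  8: obs=y cand={0,2,3} pick 0 [3->0 ok]
  9: obs=x cand={1,4} pick 1 [0->1 ok]
  10: obs=y cand={0,2,3} pick 2 [1->2 ok]
  11: obs=y cand={0,2,3} pick 2 [2->2 ok]
  12: obs=y cand={0,2,3} pick 3 [2->3 ok]
  13: obs=y cand={0,2,3} pick 0 [3->0 ok]
  14: obs=x cand={1,4} pick 1 [0->1 ok]
  15: obs=x cand={1,4} pick 4 [1->4 ok]
  16: obs=x cand={1,4} pick 4 [4->4 ok]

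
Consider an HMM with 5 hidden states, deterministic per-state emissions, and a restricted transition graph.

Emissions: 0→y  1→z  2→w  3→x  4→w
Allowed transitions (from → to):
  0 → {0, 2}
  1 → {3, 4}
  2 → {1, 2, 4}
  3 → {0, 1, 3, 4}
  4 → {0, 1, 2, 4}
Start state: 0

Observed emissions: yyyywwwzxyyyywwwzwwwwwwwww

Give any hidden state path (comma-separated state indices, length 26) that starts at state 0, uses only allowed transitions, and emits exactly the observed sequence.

  0: obs=y cand={0} pick 0 [start]
  1: obs=y cand={0} pick 0 [0->0 ok]
  2: obs=y cand={0} pick 0 [0->0 ok]
  3: obs=y cand={0} pick 0 [0->0 ok]
  4: obs=w cand={2,4} pick 2 [0->2 ok]
  5: obs=w cand={2,4} pick 4 [2->4 ok]
  6: obs=w cand={2,4} pick 4 [4->4 ok]
  7: obs=z cand={1} pick 1 [4->1 ok]
  8: obs=x cand={3} pick 3 [1->3 ok]
  9: obs=y cand={0} pick 0 [3->0 ok]
  10: obs=y cand={0} pick 0 [0->0 ok]
  11: obs=y cand={0} pick 0 [0->0 ok]
  12: obs=y cand={0} pick 0 [0->0 ok]
  13: obs=w cand={2,4} pick 2 [0->2 ok]
  14: obs=w cand={2,4} pick 4 [2->4 ok]
  15: obs=w cand={2,4} pick 2 [4->2 ok]
  16: obs=z cand={1} pick 1 [2->1 ok]
  17: obs=w cand={2,4} pick 4 [1->4 ok]
  18: obs=w cand={2,4} pick 2 [4->2 ok]
  19: obs=w cand={2,4} pick 2 [2->2 ok]
  20: obs=w cand={2,4} pick 2 [2->2 ok]
  21: obs=w cand={2,4} pick 4 [2->4 ok]
  22: obs=w cand={2,4} pick 4 [4->4 ok]
  23: obs=w cand={2,4} pick 2 [4->2 ok]
  24: obs=w cand={2,4} pick 2 [2->2 ok]
  25: obs=w cand={2,4} pick 4 [2->4 ok]

0,0,0,0,2,4,4,1,3,0,0,0,0,2,4,2,1,4,2,2,2,4,4,2,2,4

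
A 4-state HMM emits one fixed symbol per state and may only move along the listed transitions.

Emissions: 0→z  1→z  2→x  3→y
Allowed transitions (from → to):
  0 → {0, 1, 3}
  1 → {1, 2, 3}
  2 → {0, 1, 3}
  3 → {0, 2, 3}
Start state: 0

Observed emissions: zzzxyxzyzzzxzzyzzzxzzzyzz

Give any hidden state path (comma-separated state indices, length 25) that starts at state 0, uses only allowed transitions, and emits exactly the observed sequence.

  [0] z  {0,1}  => 0  start
  [1] z  {0,1}  => 1  0->1 ok
  [2] z  {0,1}  => 1  1->1 ok
  [3] x  {2}  => 2  1->2 ok
  [4] y  {3}  => 3  2->3 ok
  [5] x  {2}  => 2  3->2 ok
  [6] z  {0,1}  => 1  2->1 ok
  [7] y  {3}  => 3  1->3 ok
  [8] z  {0,1}  => 0  3->0 ok
  [9] z  {0,1}  => 0  0->0 ok
  [10] z  {0,1}  => 1  0->1 ok
  [11] x  {2}  => 2  1->2 ok
  [12] z  {0,1}  => 1  2->1 ok
  [13] z  {0,1}  => 1  1->1 ok
  [14] y  {3}  => 3  1->3 ok
  [15] z  {0,1}  => 0  3->0 ok
  [16] z  {0,1}  => 0  0->0 ok
  [17] z  {0,1}  => 1  0->1 ok
  [18] x  {2}  => 2  1->2 ok
  [19] z  {0,1}  => 0  2->0 ok
  [20] z  {0,1}  => 0  0->0 ok
  [21] z  {0,1}  => 0  0->0 ok
  [22] y  {3}  => 3  0->3 ok
  [23] z  {0,1}  => 0  3->0 ok
  [24] z  {0,1}  => 0  0->0 ok

0,1,1,2,3,2,1,3,0,0,1,2,1,1,3,0,0,1,2,0,0,0,3,0,0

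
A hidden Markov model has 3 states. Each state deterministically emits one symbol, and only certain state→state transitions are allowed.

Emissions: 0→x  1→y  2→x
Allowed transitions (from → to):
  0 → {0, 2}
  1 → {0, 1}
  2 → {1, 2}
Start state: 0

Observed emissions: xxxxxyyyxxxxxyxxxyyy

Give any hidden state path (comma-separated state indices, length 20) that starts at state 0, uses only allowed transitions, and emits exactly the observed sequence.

0,2,2,2,2,1,1,1,0,0,0,0,2,1,0,0,2,1,1,1

  0: obs=x cand={0,2} pick 0 [start]
  1: obs=x cand={0,2} pick 2 [0->2 ok]
  2: obs=x cand={0,2} pick 2 [2->2 ok]
  3: obs=x cand={0,2} pick 2 [2->2 ok]
  4: obs=x cand={0,2} pick 2 [2->2 ok]
  5: obs=y cand={1} pick 1 [2->1 ok]
  6: obs=y cand={1} pick 1 [1->1 ok]
  7: obs=y cand={1} pick 1 [1->1 ok]
  8: obs=x cand={0,2} pick 0 [1->0 ok]
  9: obs=x cand={0,2} pick 0 [0->0 ok]
  10: obs=x cand={0,2} pick 0 [0->0 ok]
  11: obs=x cand={0,2} pick 0 [0->0 ok]
  12: obs=x cand={0,2} pick 2 [0->2 ok]
  13: obs=y cand={1} pick 1 [2->1 ok]
  14: obs=x cand={0,2} pick 0 [1->0 ok]
  15: obs=x cand={0,2} pick 0 [0->0 ok]
  16: obs=x cand={0,2} pick 2 [0->2 ok]
  17: obs=y cand={1} pick 1 [2->1 ok]
  18: obs=y cand={1} pick 1 [1->1 ok]
  19: obs=y cand={1} pick 1 [1->1 ok]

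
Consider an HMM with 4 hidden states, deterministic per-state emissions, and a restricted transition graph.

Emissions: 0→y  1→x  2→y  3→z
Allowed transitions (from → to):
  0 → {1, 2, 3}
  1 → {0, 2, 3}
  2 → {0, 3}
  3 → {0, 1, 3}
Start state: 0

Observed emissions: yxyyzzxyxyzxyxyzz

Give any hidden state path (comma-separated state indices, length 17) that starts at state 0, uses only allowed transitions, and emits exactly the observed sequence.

0,1,0,2,3,3,1,0,1,2,3,1,0,1,2,3,3

  pos 0: y in {0,2}, choose 0; start
  pos 1: x in {1}, choose 1; 0->1 ok
  pos 2: y in {0,2}, choose 0; 1->0 ok
  pos 3: y in {0,2}, choose 2; 0->2 ok
  pos 4: z in {3}, choose 3; 2->3 ok
  pos 5: z in {3}, choose 3; 3->3 ok
  pos 6: x in {1}, choose 1; 3->1 ok
  pos 7: y in {0,2}, choose 0; 1->0 ok
  pos 8: x in {1}, choose 1; 0->1 ok
  pos 9: y in {0,2}, choose 2; 1->2 ok
  pos 10: z in {3}, choose 3; 2->3 ok
  pos 11: x in {1}, choose 1; 3->1 ok
  pos 12: y in {0,2}, choose 0; 1->0 ok
  pos 13: x in {1}, choose 1; 0->1 ok
  pos 14: y in {0,2}, choose 2; 1->2 ok
  pos 15: z in {3}, choose 3; 2->3 ok
  pos 16: z in {3}, choose 3; 3->3 ok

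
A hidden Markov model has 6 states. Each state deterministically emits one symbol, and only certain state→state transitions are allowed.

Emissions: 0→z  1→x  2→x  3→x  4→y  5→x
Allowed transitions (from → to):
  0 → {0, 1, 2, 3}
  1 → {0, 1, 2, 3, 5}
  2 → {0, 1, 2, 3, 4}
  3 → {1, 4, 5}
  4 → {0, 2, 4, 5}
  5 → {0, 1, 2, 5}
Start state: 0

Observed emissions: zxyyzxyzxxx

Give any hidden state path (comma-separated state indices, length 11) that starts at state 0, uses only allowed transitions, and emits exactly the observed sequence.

0,3,4,4,0,3,4,0,1,2,2

  0: obs=z cand={0} pick 0 [start]
  1: obs=x cand={1,2,3,5} pick 3 [0->3 ok]
  2: obs=y cand={4} pick 4 [3->4 ok]
  3: obs=y cand={4} pick 4 [4->4 ok]
  4: obs=z cand={0} pick 0 [4->0 ok]
  5: obs=x cand={1,2,3,5} pick 3 [0->3 ok]
  6: obs=y cand={4} pick 4 [3->4 ok]
  7: obs=z cand={0} pick 0 [4->0 ok]
  8: obs=x cand={1,2,3,5} pick 1 [0->1 ok]
  9: obs=x cand={1,2,3,5} pick 2 [1->2 ok]
  10: obs=x cand={1,2,3,5} pick 2 [2->2 ok]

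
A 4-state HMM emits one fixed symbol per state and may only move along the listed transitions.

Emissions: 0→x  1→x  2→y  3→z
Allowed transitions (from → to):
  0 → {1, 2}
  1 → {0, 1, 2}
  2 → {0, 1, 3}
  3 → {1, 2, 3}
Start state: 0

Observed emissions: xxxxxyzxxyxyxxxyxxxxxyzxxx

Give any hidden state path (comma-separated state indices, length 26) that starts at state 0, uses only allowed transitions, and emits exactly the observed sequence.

  t0 'x' -> {0,1}, take 0 (start)
  t1 'x' -> {0,1}, take 1 (0->1 ok)
  t2 'x' -> {0,1}, take 1 (1->1 ok)
  t3 'x' -> {0,1}, take 1 (1->1 ok)
  t4 'x' -> {0,1}, take 1 (1->1 ok)
  t5 'y' -> {2}, take 2 (1->2 ok)
  t6 'z' -> {3}, take 3 (2->3 ok)
  t7 'x' -> {0,1}, take 1 (3->1 ok)
  t8 'x' -> {0,1}, take 0 (1->0 ok)
  t9 'y' -> {2}, take 2 (0->2 ok)
  t10 'x' -> {0,1}, take 0 (2->0 ok)
  t11 'y' -> {2}, take 2 (0->2 ok)
  t12 'x' -> {0,1}, take 0 (2->0 ok)
  t13 'x' -> {0,1}, take 1 (0->1 ok)
  t14 'x' -> {0,1}, take 0 (1->0 ok)
  t15 'y' -> {2}, take 2 (0->2 ok)
  t16 'x' -> {0,1}, take 1 (2->1 ok)
  t17 'x' -> {0,1}, take 1 (1->1 ok)
  t18 'x' -> {0,1}, take 1 (1->1 ok)
  t19 'x' -> {0,1}, take 1 (1->1 ok)
  t20 'x' -> {0,1}, take 1 (1->1 ok)
  t21 'y' -> {2}, take 2 (1->2 ok)
  t22 'z' -> {3}, take 3 (2->3 ok)
  t23 'x' -> {0,1}, take 1 (3->1 ok)
  t24 'x' -> {0,1}, take 0 (1->0 ok)
  t25 'x' -> {0,1}, take 1 (0->1 ok)

0,1,1,1,1,2,3,1,0,2,0,2,0,1,0,2,1,1,1,1,1,2,3,1,0,1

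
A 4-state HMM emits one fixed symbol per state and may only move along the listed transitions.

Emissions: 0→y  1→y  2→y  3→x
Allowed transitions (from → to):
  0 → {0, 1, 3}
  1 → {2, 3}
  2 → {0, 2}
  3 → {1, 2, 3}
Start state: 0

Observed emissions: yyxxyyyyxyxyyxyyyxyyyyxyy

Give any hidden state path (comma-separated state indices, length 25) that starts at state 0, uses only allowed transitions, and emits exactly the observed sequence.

0,1,3,3,2,2,0,0,3,1,3,2,0,3,2,2,0,3,2,2,2,0,3,2,0

  t0 'y' -> {0,1,2}, take 0 (start)
  t1 'y' -> {0,1,2}, take 1 (0->1 ok)
  t2 'x' -> {3}, take 3 (1->3 ok)
  t3 'x' -> {3}, take 3 (3->3 ok)
  t4 'y' -> {0,1,2}, take 2 (3->2 ok)
  t5 'y' -> {0,1,2}, take 2 (2->2 ok)
  t6 'y' -> {0,1,2}, take 0 (2->0 ok)
  t7 'y' -> {0,1,2}, take 0 (0->0 ok)
  t8 'x' -> {3}, take 3 (0->3 ok)
  t9 'y' -> {0,1,2}, take 1 (3->1 ok)
  t10 'x' -> {3}, take 3 (1->3 ok)
  t11 'y' -> {0,1,2}, take 2 (3->2 ok)
  t12 'y' -> {0,1,2}, take 0 (2->0 ok)
  t13 'x' -> {3}, take 3 (0->3 ok)
  t14 'y' -> {0,1,2}, take 2 (3->2 ok)
  t15 'y' -> {0,1,2}, take 2 (2->2 ok)
  t16 'y' -> {0,1,2}, take 0 (2->0 ok)
  t17 'x' -> {3}, take 3 (0->3 ok)
  t18 'y' -> {0,1,2}, take 2 (3->2 ok)
  t19 'y' -> {0,1,2}, take 2 (2->2 ok)
  t20 'y' -> {0,1,2}, take 2 (2->2 ok)
  t21 'y' -> {0,1,2}, take 0 (2->0 ok)
  t22 'x' -> {3}, take 3 (0->3 ok)
  t23 'y' -> {0,1,2}, take 2 (3->2 ok)
  t24 'y' -> {0,1,2}, take 0 (2->0 ok)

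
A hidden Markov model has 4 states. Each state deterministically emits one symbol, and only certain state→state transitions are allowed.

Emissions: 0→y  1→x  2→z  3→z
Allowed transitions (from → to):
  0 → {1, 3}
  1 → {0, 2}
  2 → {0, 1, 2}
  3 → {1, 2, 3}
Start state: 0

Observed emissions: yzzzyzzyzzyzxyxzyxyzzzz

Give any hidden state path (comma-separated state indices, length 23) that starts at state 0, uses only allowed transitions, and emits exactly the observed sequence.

  [0] y  {0}  => 0  start
  [1] z  {2,3}  => 3  0->3 ok
  [2] z  {2,3}  => 3  3->3 ok
  [3] z  {2,3}  => 2  3->2 ok
  [4] y  {0}  => 0  2->0 ok
  [5] z  {2,3}  => 3  0->3 ok
  [6] z  {2,3}  => 2  3->2 ok
  [7] y  {0}  => 0  2->0 ok
  [8] z  {2,3}  => 3  0->3 ok
  [9] z  {2,3}  => 2  3->2 ok
  [10] y  {0}  => 0  2->0 ok
  [11] z  {2,3}  => 3  0->3 ok
  [12] x  {1}  => 1  3->1 ok
  [13] y  {0}  => 0  1->0 ok
  [14] x  {1}  => 1  0->1 ok
  [15] z  {2,3}  => 2  1->2 ok
  [16] y  {0}  => 0  2->0 ok
  [17] x  {1}  => 1  0->1 ok
  [18] y  {0}  => 0  1->0 ok
  [19] z  {2,3}  => 3  0->3 ok
  [20] z  {2,3}  => 3  3->3 ok
  [21] z  {2,3}  => 3  3->3 ok
  [22] z  {2,3}  => 2  3->2 ok

0,3,3,2,0,3,2,0,3,2,0,3,1,0,1,2,0,1,0,3,3,3,2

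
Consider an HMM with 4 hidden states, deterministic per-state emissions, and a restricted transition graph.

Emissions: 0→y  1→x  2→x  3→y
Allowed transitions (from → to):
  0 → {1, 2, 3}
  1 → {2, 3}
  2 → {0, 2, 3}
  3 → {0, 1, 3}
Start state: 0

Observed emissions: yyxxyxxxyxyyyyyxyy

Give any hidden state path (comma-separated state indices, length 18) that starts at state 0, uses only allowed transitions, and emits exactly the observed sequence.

  pos 0: y in {0,3}, choose 0; start
  pos 1: y in {0,3}, choose 3; 0->3 ok
  pos 2: x in {1,2}, choose 1; 3->1 ok
  pos 3: x in {1,2}, choose 2; 1->2 ok
  pos 4: y in {0,3}, choose 3; 2->3 ok
  pos 5: x in {1,2}, choose 1; 3->1 ok
  pos 6: x in {1,2}, choose 2; 1->2 ok
  pos 7: x in {1,2}, choose 2; 2->2 ok
  pos 8: y in {0,3}, choose 3; 2->3 ok
  pos 9: x in {1,2}, choose 1; 3->1 ok
  pos 10: y in {0,3}, choose 3; 1->3 ok
  pos 11: y in {0,3}, choose 3; 3->3 ok
  pos 12: y in {0,3}, choose 3; 3->3 ok
  pos 13: y in {0,3}, choose 0; 3->0 ok
  pos 14: y in {0,3}, choose 3; 0->3 ok
  pos 15: x in {1,2}, choose 1; 3->1 ok
  pos 16: y in {0,3}, choose 3; 1->3 ok
  pos 17: y in {0,3}, choose 0; 3->0 ok

0,3,1,2,3,1,2,2,3,1,3,3,3,0,3,1,3,0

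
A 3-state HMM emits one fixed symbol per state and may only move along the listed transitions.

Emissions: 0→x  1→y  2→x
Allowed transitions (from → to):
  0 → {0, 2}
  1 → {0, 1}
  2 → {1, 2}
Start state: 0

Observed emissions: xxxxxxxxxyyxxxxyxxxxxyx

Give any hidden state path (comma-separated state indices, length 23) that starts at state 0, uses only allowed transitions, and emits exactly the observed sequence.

  t0 'x' -> {0,2}, take 0 (start)
  t1 'x' -> {0,2}, take 0 (0->0 ok)
  t2 'x' -> {0,2}, take 0 (0->0 ok)
  t3 'x' -> {0,2}, take 0 (0->0 ok)
  t4 'x' -> {0,2}, take 0 (0->0 ok)
  t5 'x' -> {0,2}, take 2 (0->2 ok)
  t6 'x' -> {0,2}, take 2 (2->2 ok)
  t7 'x' -> {0,2}, take 2 (2->2 ok)
  t8 'x' -> {0,2}, take 2 (2->2 ok)
  t9 'y' -> {1}, take 1 (2->1 ok)
  t10 'y' -> {1}, take 1 (1->1 ok)
  t11 'x' -> {0,2}, take 0 (1->0 ok)
  t12 'x' -> {0,2}, take 2 (0->2 ok)
  t13 'x' -> {0,2}, take 2 (2->2 ok)
  t14 'x' -> {0,2}, take 2 (2->2 ok)
  t15 'y' -> {1}, take 1 (2->1 ok)
  t16 'x' -> {0,2}, take 0 (1->0 ok)
  t17 'x' -> {0,2}, take 2 (0->2 ok)
  t18 'x' -> {0,2}, take 2 (2->2 ok)
  t19 'x' -> {0,2}, take 2 (2->2 ok)
  t20 'x' -> {0,2}, take 2 (2->2 ok)
  t21 'y' -> {1}, take 1 (2->1 ok)
  t22 'x' -> {0,2}, take 0 (1->0 ok)

0,0,0,0,0,2,2,2,2,1,1,0,2,2,2,1,0,2,2,2,2,1,0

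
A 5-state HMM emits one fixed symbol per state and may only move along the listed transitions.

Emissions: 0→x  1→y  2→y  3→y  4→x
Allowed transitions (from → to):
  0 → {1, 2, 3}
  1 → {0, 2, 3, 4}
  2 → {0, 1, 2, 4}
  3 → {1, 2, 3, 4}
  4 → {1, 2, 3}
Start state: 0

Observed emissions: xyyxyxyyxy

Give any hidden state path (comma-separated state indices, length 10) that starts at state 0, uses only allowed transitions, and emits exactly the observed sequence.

  [0] x  {0,4}  => 0  start
  [1] y  {1,2,3}  => 3  0->3 ok
  [2] y  {1,2,3}  => 1  3->1 ok
  [3] x  {0,4}  => 4  1->4 ok
  [4] y  {1,2,3}  => 2  4->2 ok
  [5] x  {0,4}  => 4  2->4 ok
  [6] y  {1,2,3}  => 3  4->3 ok
  [7] y  {1,2,3}  => 1  3->1 ok
  [8] x  {0,4}  => 0  1->0 ok
  [9] y  {1,2,3}  => 3  0->3 ok

0,3,1,4,2,4,3,1,0,3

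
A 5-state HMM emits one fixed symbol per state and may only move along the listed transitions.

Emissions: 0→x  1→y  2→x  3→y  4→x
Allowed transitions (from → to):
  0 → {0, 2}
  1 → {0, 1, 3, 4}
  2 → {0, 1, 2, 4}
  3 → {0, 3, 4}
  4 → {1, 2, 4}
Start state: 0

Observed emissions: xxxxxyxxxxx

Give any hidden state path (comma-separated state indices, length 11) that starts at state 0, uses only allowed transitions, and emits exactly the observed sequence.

  [0] x  {0,2,4}  => 0  start
  [1] x  {0,2,4}  => 0  0->0 ok
  [2] x  {0,2,4}  => 0  0->0 ok
  [3] x  {0,2,4}  => 2  0->2 ok
  [4] x  {0,2,4}  => 4  2->4 ok
  [5] y  {1,3}  => 1  4->1 ok
  [6] x  {0,2,4}  => 4  1->4 ok
  [7] x  {0,2,4}  => 4  4->4 ok
  [8] x  {0,2,4}  => 2  4->2 ok
  [9] x  {0,2,4}  => 0  2->0 ok
  [10] x  {0,2,4}  => 0  0->0 ok

0,0,0,2,4,1,4,4,2,0,0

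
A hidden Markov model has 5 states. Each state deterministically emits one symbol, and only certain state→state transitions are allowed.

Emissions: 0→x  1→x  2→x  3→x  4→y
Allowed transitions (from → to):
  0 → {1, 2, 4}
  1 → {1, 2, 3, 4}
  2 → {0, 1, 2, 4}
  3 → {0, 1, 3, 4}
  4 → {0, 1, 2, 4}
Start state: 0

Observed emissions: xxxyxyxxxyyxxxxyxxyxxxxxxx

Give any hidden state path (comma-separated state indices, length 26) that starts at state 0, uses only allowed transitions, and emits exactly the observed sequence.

  [0] x  {0,1,2,3}  => 0  start
  [1] x  {0,1,2,3}  => 1  0->1 ok
  [2] x  {0,1,2,3}  => 3  1->3 ok
  [3] y  {4}  => 4  3->4 ok
  [4] x  {0,1,2,3}  => 1  4->1 ok
  [5] y  {4}  => 4  1->4 ok
  [6] x  {0,1,2,3}  => 0  4->0 ok
  [7] x  {0,1,2,3}  => 2  0->2 ok
  [8] x  {0,1,2,3}  => 1  2->1 ok
  [9] y  {4}  => 4  1->4 ok
  [10] y  {4}  => 4  4->4 ok
  [11] x  {0,1,2,3}  => 0  4->0 ok
  [12] x  {0,1,2,3}  => 1  0->1 ok
  [13] x  {0,1,2,3}  => 2  1->2 ok
  [14] x  {0,1,2,3}  => 1  2->1 ok
  [15] y  {4}  => 4  1->4 ok
  [16] x  {0,1,2,3}  => 2  4->2 ok
  [17] x  {0,1,2,3}  => 1  2->1 ok
  [18] y  {4}  => 4  1->4 ok
  [19] x  {0,1,2,3}  => 1  4->1 ok
  [20] x  {0,1,2,3}  => 2  1->2 ok
  [21] x  {0,1,2,3}  => 2  2->2 ok
  [22] x  {0,1,2,3}  => 0  2->0 ok
  [23] x  {0,1,2,3}  => 1  0->1 ok
  [24] x  {0,1,2,3}  => 1  1->1 ok
  [25] x  {0,1,2,3}  => 1  1->1 ok

0,1,3,4,1,4,0,2,1,4,4,0,1,2,1,4,2,1,4,1,2,2,0,1,1,1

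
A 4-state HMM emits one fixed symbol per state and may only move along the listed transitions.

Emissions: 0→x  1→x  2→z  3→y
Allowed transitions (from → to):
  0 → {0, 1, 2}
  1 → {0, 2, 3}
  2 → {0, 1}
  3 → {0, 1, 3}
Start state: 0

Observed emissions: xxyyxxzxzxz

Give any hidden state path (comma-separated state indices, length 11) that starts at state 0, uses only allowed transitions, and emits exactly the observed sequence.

  0: obs=x cand={0,1} pick 0 [start]
  1: obs=x cand={0,1} pick 1 [0->1 ok]
  2: obs=y cand={3} pick 3 [1->3 ok]
  3: obs=y cand={3} pick 3 [3->3 ok]
  4: obs=x cand={0,1} pick 0 [3->0 ok]
  5: obs=x cand={0,1} pick 0 [0->0 ok]
  6: obs=z cand={2} pick 2 [0->2 ok]
  7: obs=x cand={0,1} pick 1 [2->1 ok]
  8: obs=z cand={2} pick 2 [1->2 ok]
  9: obs=x cand={0,1} pick 1 [2->1 ok]
  10: obs=z cand={2} pick 2 [1->2 ok]

0,1,3,3,0,0,2,1,2,1,2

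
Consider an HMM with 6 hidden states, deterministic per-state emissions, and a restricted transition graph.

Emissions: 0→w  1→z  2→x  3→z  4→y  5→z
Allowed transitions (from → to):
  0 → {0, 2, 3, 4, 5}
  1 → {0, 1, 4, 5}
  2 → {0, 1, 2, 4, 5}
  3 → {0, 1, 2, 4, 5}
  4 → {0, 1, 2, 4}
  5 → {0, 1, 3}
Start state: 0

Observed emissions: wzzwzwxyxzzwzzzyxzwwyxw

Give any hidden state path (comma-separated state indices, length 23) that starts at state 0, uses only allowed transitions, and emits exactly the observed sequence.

0,5,1,0,5,0,2,4,2,1,1,0,5,1,1,4,2,5,0,0,4,2,0

  [0] w  {0}  => 0  start
  [1] z  {1,3,5}  => 5  0->5 ok
  [2] z  {1,3,5}  => 1  5->1 ok
  [3] w  {0}  => 0  1->0 ok
  [4] z  {1,3,5}  => 5  0->5 ok
  [5] w  {0}  => 0  5->0 ok
  [6] x  {2}  => 2  0->2 ok
  [7] y  {4}  => 4  2->4 ok
  [8] x  {2}  => 2  4->2 ok
  [9] z  {1,3,5}  => 1  2->1 ok
  [10] z  {1,3,5}  => 1  1->1 ok
  [11] w  {0}  => 0  1->0 ok
  [12] z  {1,3,5}  => 5  0->5 ok
  [13] z  {1,3,5}  => 1  5->1 ok
  [14] z  {1,3,5}  => 1  1->1 ok
  [15] y  {4}  => 4  1->4 ok
  [16] x  {2}  => 2  4->2 ok
  [17] z  {1,3,5}  => 5  2->5 ok
  [18] w  {0}  => 0  5->0 ok
  [19] w  {0}  => 0  0->0 ok
  [20] y  {4}  => 4  0->4 ok
  [21] x  {2}  => 2  4->2 ok
  [22] w  {0}  => 0  2->0 ok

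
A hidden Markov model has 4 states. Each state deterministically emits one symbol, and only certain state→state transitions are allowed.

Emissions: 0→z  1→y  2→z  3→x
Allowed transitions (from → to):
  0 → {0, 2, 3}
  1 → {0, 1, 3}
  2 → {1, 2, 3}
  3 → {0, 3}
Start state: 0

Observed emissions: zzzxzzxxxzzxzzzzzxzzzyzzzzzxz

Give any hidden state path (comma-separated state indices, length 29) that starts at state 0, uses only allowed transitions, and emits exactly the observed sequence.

0,0,0,3,0,2,3,3,3,0,0,3,0,0,0,2,2,3,0,0,2,1,0,2,2,2,2,3,0

  t0 'z' -> {0,2}, take 0 (start)
  t1 'z' -> {0,2}, take 0 (0->0 ok)
  t2 'z' -> {0,2}, take 0 (0->0 ok)
  t3 'x' -> {3}, take 3 (0->3 ok)
  t4 'z' -> {0,2}, take 0 (3->0 ok)
  t5 'z' -> {0,2}, take 2 (0->2 ok)
  t6 'x' -> {3}, take 3 (2->3 ok)
  t7 'x' -> {3}, take 3 (3->3 ok)
  t8 'x' -> {3}, take 3 (3->3 ok)
  t9 'z' -> {0,2}, take 0 (3->0 ok)
  t10 'z' -> {0,2}, take 0 (0->0 ok)
  t11 'x' -> {3}, take 3 (0->3 ok)
  t12 'z' -> {0,2}, take 0 (3->0 ok)
  t13 'z' -> {0,2}, take 0 (0->0 ok)
  t14 'z' -> {0,2}, take 0 (0->0 ok)
  t15 'z' -> {0,2}, take 2 (0->2 ok)
  t16 'z' -> {0,2}, take 2 (2->2 ok)
  t17 'x' -> {3}, take 3 (2->3 ok)
  t18 'z' -> {0,2}, take 0 (3->0 ok)
  t19 'z' -> {0,2}, take 0 (0->0 ok)
  t20 'z' -> {0,2}, take 2 (0->2 ok)
  t21 'y' -> {1}, take 1 (2->1 ok)
  t22 'z' -> {0,2}, take 0 (1->0 ok)
  t23 'z' -> {0,2}, take 2 (0->2 ok)
  t24 'z' -> {0,2}, take 2 (2->2 ok)
  t25 'z' -> {0,2}, take 2 (2->2 ok)
  t26 'z' -> {0,2}, take 2 (2->2 ok)
  t27 'x' -> {3}, take 3 (2->3 ok)
  t28 'z' -> {0,2}, take 0 (3->0 ok)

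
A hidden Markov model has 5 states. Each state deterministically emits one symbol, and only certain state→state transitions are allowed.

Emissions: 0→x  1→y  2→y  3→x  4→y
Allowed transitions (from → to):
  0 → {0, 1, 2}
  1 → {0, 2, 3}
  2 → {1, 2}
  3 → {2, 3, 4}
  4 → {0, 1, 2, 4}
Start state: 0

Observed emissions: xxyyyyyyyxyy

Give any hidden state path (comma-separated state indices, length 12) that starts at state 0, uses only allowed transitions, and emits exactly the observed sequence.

0,0,2,2,2,2,2,2,1,3,4,4

  0: obs=x cand={0,3} pick 0 [start]
  1: obs=x cand={0,3} pick 0 [0->0 ok]
  2: obs=y cand={1,2,4} pick 2 [0->2 ok]
  3: obs=y cand={1,2,4} pick 2 [2->2 ok]
  4: obs=y cand={1,2,4} pick 2 [2->2 ok]
  5: obs=y cand={1,2,4} pick 2 [2->2 ok]
  6: obs=y cand={1,2,4} pick 2 [2->2 ok]
  7: obs=y cand={1,2,4} pick 2 [2->2 ok]
  8: obs=y cand={1,2,4} pick 1 [2->1 ok]
  9: obs=x cand={0,3} pick 3 [1->3 ok]
  10: obs=y cand={1,2,4} pick 4 [3->4 ok]
  11: obs=y cand={1,2,4} pick 4 [4->4 ok]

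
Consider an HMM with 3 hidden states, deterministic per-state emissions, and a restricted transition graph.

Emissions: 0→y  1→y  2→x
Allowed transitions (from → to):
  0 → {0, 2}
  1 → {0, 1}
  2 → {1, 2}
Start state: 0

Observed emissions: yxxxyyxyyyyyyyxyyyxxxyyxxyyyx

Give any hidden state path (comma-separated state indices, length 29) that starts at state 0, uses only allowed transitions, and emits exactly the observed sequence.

  [0] y  {0,1}  => 0  start
  [1] x  {2}  => 2  0->2 ok
  [2] x  {2}  => 2  2->2 ok
  [3] x  {2}  => 2  2->2 ok
  [4] y  {0,1}  => 1  2->1 ok
  [5] y  {0,1}  => 0  1->0 ok
  [6] x  {2}  => 2  0->2 ok
  [7] y  {0,1}  => 1  2->1 ok
  [8] y  {0,1}  => 1  1->1 ok
  [9] y  {0,1}  => 1  1->1 ok
  [10] y  {0,1}  => 1  1->1 ok
  [11] y  {0,1}  => 1  1->1 ok
  [12] y  {0,1}  => 0  1->0 ok
  [13] y  {0,1}  => 0  0->0 ok
  [14] x  {2}  => 2  0->2 ok
  [15] y  {0,1}  => 1  2->1 ok
  [16] y  {0,1}  => 0  1->0 ok
  [17] y  {0,1}  => 0  0->0 ok
  [18] x  {2}  => 2  0->2 ok
  [19] x  {2}  => 2  2->2 ok
  [20] x  {2}  => 2  2->2 ok
  [21] y  {0,1}  => 1  2->1 ok
  [22] y  {0,1}  => 0  1->0 ok
  [23] x  {2}  => 2  0->2 ok
  [24] x  {2}  => 2  2->2 ok
  [25] y  {0,1}  => 1  2->1 ok
  [26] y  {0,1}  => 0  1->0 ok
  [27] y  {0,1}  => 0  0->0 ok
  [28] x  {2}  => 2  0->2 ok

0,2,2,2,1,0,2,1,1,1,1,1,0,0,2,1,0,0,2,2,2,1,0,2,2,1,0,0,2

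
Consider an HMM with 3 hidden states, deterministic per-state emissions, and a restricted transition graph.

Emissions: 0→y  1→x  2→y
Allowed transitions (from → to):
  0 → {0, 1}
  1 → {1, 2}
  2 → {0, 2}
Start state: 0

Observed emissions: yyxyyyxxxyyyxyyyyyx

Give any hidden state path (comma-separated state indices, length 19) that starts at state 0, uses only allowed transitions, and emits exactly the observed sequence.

0,0,1,2,2,0,1,1,1,2,0,0,1,2,2,2,2,0,1

  [0] y  {0,2}  => 0  start
  [1] y  {0,2}  => 0  0->0 ok
  [2] x  {1}  => 1  0->1 ok
  [3] y  {0,2}  => 2  1->2 ok
  [4] y  {0,2}  => 2  2->2 ok
  [5] y  {0,2}  => 0  2->0 ok
  [6] x  {1}  => 1  0->1 ok
  [7] x  {1}  => 1  1->1 ok
  [8] x  {1}  => 1  1->1 ok
  [9] y  {0,2}  => 2  1->2 ok
  [10] y  {0,2}  => 0  2->0 ok
  [11] y  {0,2}  => 0  0->0 ok
  [12] x  {1}  => 1  0->1 ok
  [13] y  {0,2}  => 2  1->2 ok
  [14] y  {0,2}  => 2  2->2 ok
  [15] y  {0,2}  => 2  2->2 ok
  [16] y  {0,2}  => 2  2->2 ok
  [17] y  {0,2}  => 0  2->0 ok
  [18] x  {1}  => 1  0->1 ok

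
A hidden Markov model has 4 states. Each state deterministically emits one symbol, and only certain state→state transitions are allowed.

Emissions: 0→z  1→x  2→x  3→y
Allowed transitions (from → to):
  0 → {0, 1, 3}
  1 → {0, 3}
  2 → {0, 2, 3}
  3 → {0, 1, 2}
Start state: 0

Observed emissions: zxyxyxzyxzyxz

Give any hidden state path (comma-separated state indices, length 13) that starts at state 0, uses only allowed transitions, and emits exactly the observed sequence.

0,1,3,2,3,2,0,3,1,0,3,1,0

  pos 0: z in {0}, choose 0; start
  pos 1: x in {1,2}, choose 1; 0->1 ok
  pos 2: y in {3}, choose 3; 1->3 ok
  pos 3: x in {1,2}, choose 2; 3->2 ok
  pos 4: y in {3}, choose 3; 2->3 ok
  pos 5: x in {1,2}, choose 2; 3->2 ok
  pos 6: z in {0}, choose 0; 2->0 ok
  pos 7: y in {3}, choose 3; 0->3 ok
  pos 8: x in {1,2}, choose 1; 3->1 ok
  pos 9: z in {0}, choose 0; 1->0 ok
  pos 10: y in {3}, choose 3; 0->3 ok
  pos 11: x in {1,2}, choose 1; 3->1 ok
  pos 12: z in {0}, choose 0; 1->0 ok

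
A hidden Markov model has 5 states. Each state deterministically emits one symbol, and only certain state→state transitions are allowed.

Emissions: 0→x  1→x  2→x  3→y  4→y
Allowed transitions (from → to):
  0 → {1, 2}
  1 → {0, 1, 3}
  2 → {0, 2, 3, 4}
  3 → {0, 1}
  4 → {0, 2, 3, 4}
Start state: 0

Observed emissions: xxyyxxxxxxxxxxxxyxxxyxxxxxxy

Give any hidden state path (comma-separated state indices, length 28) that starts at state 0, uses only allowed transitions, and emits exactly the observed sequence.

  t0 'x' -> {0,1,2}, take 0 (start)
  t1 'x' -> {0,1,2}, take 2 (0->2 ok)
  t2 'y' -> {3,4}, take 4 (2->4 ok)
  t3 'y' -> {3,4}, take 3 (4->3 ok)
  t4 'x' -> {0,1,2}, take 0 (3->0 ok)
  t5 'x' -> {0,1,2}, take 1 (0->1 ok)
  t6 'x' -> {0,1,2}, take 0 (1->0 ok)
  t7 'x' -> {0,1,2}, take 1 (0->1 ok)
  t8 'x' -> {0,1,2}, take 0 (1->0 ok)
  t9 'x' -> {0,1,2}, take 1 (0->1 ok)
  t10 'x' -> {0,1,2}, take 0 (1->0 ok)
  t11 'x' -> {0,1,2}, take 1 (0->1 ok)
  t12 'x' -> {0,1,2}, take 1 (1->1 ok)
  t13 'x' -> {0,1,2}, take 1 (1->1 ok)
  t14 'x' -> {0,1,2}, take 0 (1->0 ok)
  t15 'x' -> {0,1,2}, take 2 (0->2 ok)
  t16 'y' -> {3,4}, take 3 (2->3 ok)
  t17 'x' -> {0,1,2}, take 1 (3->1 ok)
  t18 'x' -> {0,1,2}, take 0 (1->0 ok)
  t19 'x' -> {0,1,2}, take 2 (0->2 ok)
  t20 'y' -> {3,4}, take 3 (2->3 ok)
  t21 'x' -> {0,1,2}, take 0 (3->0 ok)
  t22 'x' -> {0,1,2}, take 2 (0->2 ok)
  t23 'x' -> {0,1,2}, take 0 (2->0 ok)
  t24 'x' -> {0,1,2}, take 1 (0->1 ok)
  t25 'x' -> {0,1,2}, take 0 (1->0 ok)
  t26 'x' -> {0,1,2}, take 1 (0->1 ok)
  t27 'y' -> {3,4}, take 3 (1->3 ok)

0,2,4,3,0,1,0,1,0,1,0,1,1,1,0,2,3,1,0,2,3,0,2,0,1,0,1,3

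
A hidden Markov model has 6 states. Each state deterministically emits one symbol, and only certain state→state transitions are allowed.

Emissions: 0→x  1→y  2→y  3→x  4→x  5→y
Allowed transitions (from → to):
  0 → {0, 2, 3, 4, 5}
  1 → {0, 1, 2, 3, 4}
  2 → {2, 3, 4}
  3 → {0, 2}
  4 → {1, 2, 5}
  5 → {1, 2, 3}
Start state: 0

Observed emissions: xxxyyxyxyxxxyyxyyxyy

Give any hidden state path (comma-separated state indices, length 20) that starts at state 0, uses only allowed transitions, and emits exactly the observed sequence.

  pos 0: x in {0,3,4}, choose 0; start
  pos 1: x in {0,3,4}, choose 0; 0->0 ok
  pos 2: x in {0,3,4}, choose 4; 0->4 ok
  pos 3: y in {1,2,5}, choose 2; 4->2 ok
  pos 4: y in {1,2,5}, choose 2; 2->2 ok
  pos 5: x in {0,3,4}, choose 3; 2->3 ok
  pos 6: y in {1,2,5}, choose 2; 3->2 ok
  pos 7: x in {0,3,4}, choose 3; 2->3 ok
  pos 8: y in {1,2,5}, choose 2; 3->2 ok
  pos 9: x in {0,3,4}, choose 3; 2->3 ok
  pos 10: x in {0,3,4}, choose 0; 3->0 ok
  pos 11: x in {0,3,4}, choose 4; 0->4 ok
  pos 12: y in {1,2,5}, choose 2; 4->2 ok
  pos 13: y in {1,2,5}, choose 2; 2->2 ok
  pos 14: x in {0,3,4}, choose 4; 2->4 ok
  pos 15: y in {1,2,5}, choose 5; 4->5 ok
  pos 16: y in {1,2,5}, choose 1; 5->1 ok
  pos 17: x in {0,3,4}, choose 4; 1->4 ok
  pos 18: y in {1,2,5}, choose 5; 4->5 ok
  pos 19: y in {1,2,5}, choose 2; 5->2 ok

0,0,4,2,2,3,2,3,2,3,0,4,2,2,4,5,1,4,5,2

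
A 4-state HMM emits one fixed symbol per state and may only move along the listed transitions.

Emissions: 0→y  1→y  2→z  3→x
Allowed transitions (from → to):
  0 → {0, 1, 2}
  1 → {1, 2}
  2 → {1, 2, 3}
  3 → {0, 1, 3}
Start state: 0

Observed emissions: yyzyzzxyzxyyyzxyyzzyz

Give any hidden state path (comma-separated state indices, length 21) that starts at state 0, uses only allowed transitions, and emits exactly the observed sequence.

0,1,2,1,2,2,3,1,2,3,0,0,0,2,3,0,1,2,2,1,2

  0: obs=y cand={0,1} pick 0 [start]
  1: obs=y cand={0,1} pick 1 [0->1 ok]
  2: obs=z cand={2} pick 2 [1->2 ok]
  3: obs=y cand={0,1} pick 1 [2->1 ok]
  4: obs=z cand={2} pick 2 [1->2 ok]
  5: obs=z cand={2} pick 2 [2->2 ok]
  6: obs=x cand={3} pick 3 [2->3 ok]
  7: obs=y cand={0,1} pick 1 [3->1 ok]
  8: obs=z cand={2} pick 2 [1->2 ok]
  9: obs=x cand={3} pick 3 [2->3 ok]
  10: obs=y cand={0,1} pick 0 [3->0 ok]
  11: obs=y cand={0,1} pick 0 [0->0 ok]
  12: obs=y cand={0,1} pick 0 [0->0 ok]
  13: obs=z cand={2} pick 2 [0->2 ok]
  14: obs=x cand={3} pick 3 [2->3 ok]
  15: obs=y cand={0,1} pick 0 [3->0 ok]
  16: obs=y cand={0,1} pick 1 [0->1 ok]
  17: obs=z cand={2} pick 2 [1->2 ok]
  18: obs=z cand={2} pick 2 [2->2 ok]
  19: obs=y cand={0,1} pick 1 [2->1 ok]
  20: obs=z cand={2} pick 2 [1->2 ok]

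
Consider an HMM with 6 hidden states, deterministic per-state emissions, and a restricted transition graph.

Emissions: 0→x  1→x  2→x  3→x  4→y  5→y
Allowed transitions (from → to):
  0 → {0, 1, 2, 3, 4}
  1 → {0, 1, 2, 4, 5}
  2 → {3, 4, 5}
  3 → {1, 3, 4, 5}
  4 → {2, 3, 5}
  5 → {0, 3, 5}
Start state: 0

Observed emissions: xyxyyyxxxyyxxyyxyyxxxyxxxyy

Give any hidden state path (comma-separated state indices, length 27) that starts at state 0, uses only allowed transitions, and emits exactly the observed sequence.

  [0] x  {0,1,2,3}  => 0  start
  [1] y  {4,5}  => 4  0->4 ok
  [2] x  {0,1,2,3}  => 2  4->2 ok
  [3] y  {4,5}  => 5  2->5 ok
  [4] y  {4,5}  => 5  5->5 ok
  [5] y  {4,5}  => 5  5->5 ok
  [6] x  {0,1,2,3}  => 0  5->0 ok
  [7] x  {0,1,2,3}  => 0  0->0 ok
  [8] x  {0,1,2,3}  => 0  0->0 ok
  [9] y  {4,5}  => 4  0->4 ok
  [10] y  {4,5}  => 5  4->5 ok
  [11] x  {0,1,2,3}  => 0  5->0 ok
  [12] x  {0,1,2,3}  => 2  0->2 ok
  [13] y  {4,5}  => 4  2->4 ok
  [14] y  {4,5}  => 5  4->5 ok
  [15] x  {0,1,2,3}  => 3  5->3 ok
  [16] y  {4,5}  => 4  3->4 ok
  [17] y  {4,5}  => 5  4->5 ok
  [18] x  {0,1,2,3}  => 0  5->0 ok
  [19] x  {0,1,2,3}  => 0  0->0 ok
  [20] x  {0,1,2,3}  => 3  0->3 ok
  [21] y  {4,5}  => 5  3->5 ok
  [22] x  {0,1,2,3}  => 0  5->0 ok
  [23] x  {0,1,2,3}  => 0  0->0 ok
  [24] x  {0,1,2,3}  => 0  0->0 ok
  [25] y  {4,5}  => 4  0->4 ok
  [26] y  {4,5}  => 5  4->5 ok

0,4,2,5,5,5,0,0,0,4,5,0,2,4,5,3,4,5,0,0,3,5,0,0,0,4,5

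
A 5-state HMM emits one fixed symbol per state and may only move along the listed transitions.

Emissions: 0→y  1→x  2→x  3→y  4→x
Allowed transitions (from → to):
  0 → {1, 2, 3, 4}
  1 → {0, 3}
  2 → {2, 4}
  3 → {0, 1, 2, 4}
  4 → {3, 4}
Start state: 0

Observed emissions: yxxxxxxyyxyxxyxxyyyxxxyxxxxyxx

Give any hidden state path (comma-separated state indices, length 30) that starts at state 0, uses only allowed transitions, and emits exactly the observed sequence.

  0: obs=y cand={0,3} pick 0 [start]
  1: obs=x cand={1,2,4} pick 2 [0->2 ok]
  2: obs=x cand={1,2,4} pick 2 [2->2 ok]
  3: obs=x cand={1,2,4} pick 2 [2->2 ok]
  4: obs=x cand={1,2,4} pick 4 [2->4 ok]
  5: obs=x cand={1,2,4} pick 4 [4->4 ok]
  6: obs=x cand={1,2,4} pick 4 [4->4 ok]
  7: obs=y cand={0,3} pick 3 [4->3 ok]
  8: obs=y cand={0,3} pick 0 [3->0 ok]
  9: obs=x cand={1,2,4} pick 4 [0->4 ok]
  10: obs=y cand={0,3} pick 3 [4->3 ok]
  11: obs=x cand={1,2,4} pick 4 [3->4 ok]
  12: obs=x cand={1,2,4} pick 4 [4->4 ok]
  13: obs=y cand={0,3} pick 3 [4->3 ok]
  14: obs=x cand={1,2,4} pick 2 [3->2 ok]
  15: obs=x cand={1,2,4} pick 4 [2->4 ok]
  16: obs=y cand={0,3} pick 3 [4->3 ok]
  17: obs=y cand={0,3} pick 0 [3->0 ok]
  18: obs=y cand={0,3} pick 3 [0->3 ok]
  19: obs=x cand={1,2,4} pick 2 [3->2 ok]
  20: obs=x cand={1,2,4} pick 2 [2->2 ok]
  21: obs=x cand={1,2,4} pick 4 [2->4 ok]
  22: obs=y cand={0,3} pick 3 [4->3 ok]
  23: obs=x cand={1,2,4} pick 2 [3->2 ok]
  24: obs=x cand={1,2,4} pick 2 [2->2 ok]
  25: obs=x cand={1,2,4} pick 4 [2->4 ok]
  26: obs=x cand={1,2,4} pick 4 [4->4 ok]
  27: obs=y cand={0,3} pick 3 [4->3 ok]
  28: obs=x cand={1,2,4} pick 2 [3->2 ok]
  29: obs=x cand={1,2,4} pick 4 [2->4 ok]

0,2,2,2,4,4,4,3,0,4,3,4,4,3,2,4,3,0,3,2,2,4,3,2,2,4,4,3,2,4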